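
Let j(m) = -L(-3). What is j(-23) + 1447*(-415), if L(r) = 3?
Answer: -600508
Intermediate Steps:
j(m) = -3 (j(m) = -1*3 = -3)
j(-23) + 1447*(-415) = -3 + 1447*(-415) = -3 - 600505 = -600508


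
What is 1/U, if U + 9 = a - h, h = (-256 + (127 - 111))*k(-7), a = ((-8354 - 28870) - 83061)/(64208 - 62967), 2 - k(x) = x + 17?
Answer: -1241/2514174 ≈ -0.00049360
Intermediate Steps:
k(x) = -15 - x (k(x) = 2 - (x + 17) = 2 - (17 + x) = 2 + (-17 - x) = -15 - x)
a = -120285/1241 (a = (-37224 - 83061)/1241 = -120285*1/1241 = -120285/1241 ≈ -96.926)
h = 1920 (h = (-256 + (127 - 111))*(-15 - 1*(-7)) = (-256 + 16)*(-15 + 7) = -240*(-8) = 1920)
U = -2514174/1241 (U = -9 + (-120285/1241 - 1*1920) = -9 + (-120285/1241 - 1920) = -9 - 2503005/1241 = -2514174/1241 ≈ -2025.9)
1/U = 1/(-2514174/1241) = -1241/2514174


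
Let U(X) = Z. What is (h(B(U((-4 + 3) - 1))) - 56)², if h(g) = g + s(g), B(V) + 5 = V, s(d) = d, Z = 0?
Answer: 4356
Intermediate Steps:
U(X) = 0
B(V) = -5 + V
h(g) = 2*g (h(g) = g + g = 2*g)
(h(B(U((-4 + 3) - 1))) - 56)² = (2*(-5 + 0) - 56)² = (2*(-5) - 56)² = (-10 - 56)² = (-66)² = 4356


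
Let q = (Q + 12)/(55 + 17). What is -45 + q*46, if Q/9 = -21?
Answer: -1897/12 ≈ -158.08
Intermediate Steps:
Q = -189 (Q = 9*(-21) = -189)
q = -59/24 (q = (-189 + 12)/(55 + 17) = -177/72 = -177*1/72 = -59/24 ≈ -2.4583)
-45 + q*46 = -45 - 59/24*46 = -45 - 1357/12 = -1897/12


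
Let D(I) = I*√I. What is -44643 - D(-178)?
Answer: -44643 + 178*I*√178 ≈ -44643.0 + 2374.8*I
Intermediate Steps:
D(I) = I^(3/2)
-44643 - D(-178) = -44643 - (-178)^(3/2) = -44643 - (-178)*I*√178 = -44643 + 178*I*√178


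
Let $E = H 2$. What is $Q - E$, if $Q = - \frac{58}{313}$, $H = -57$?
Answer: $\frac{35624}{313} \approx 113.81$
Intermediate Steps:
$Q = - \frac{58}{313}$ ($Q = \left(-58\right) \frac{1}{313} = - \frac{58}{313} \approx -0.1853$)
$E = -114$ ($E = \left(-57\right) 2 = -114$)
$Q - E = - \frac{58}{313} - -114 = - \frac{58}{313} + 114 = \frac{35624}{313}$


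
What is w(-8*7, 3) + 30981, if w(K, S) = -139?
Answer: 30842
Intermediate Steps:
w(-8*7, 3) + 30981 = -139 + 30981 = 30842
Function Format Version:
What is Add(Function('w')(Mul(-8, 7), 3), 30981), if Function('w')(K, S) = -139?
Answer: 30842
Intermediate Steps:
Add(Function('w')(Mul(-8, 7), 3), 30981) = Add(-139, 30981) = 30842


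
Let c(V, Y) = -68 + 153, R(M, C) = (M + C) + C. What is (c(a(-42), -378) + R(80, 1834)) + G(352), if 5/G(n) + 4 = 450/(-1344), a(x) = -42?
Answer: 3720723/971 ≈ 3831.8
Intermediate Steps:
R(M, C) = M + 2*C (R(M, C) = (C + M) + C = M + 2*C)
c(V, Y) = 85
G(n) = -1120/971 (G(n) = 5/(-4 + 450/(-1344)) = 5/(-4 + 450*(-1/1344)) = 5/(-4 - 75/224) = 5/(-971/224) = 5*(-224/971) = -1120/971)
(c(a(-42), -378) + R(80, 1834)) + G(352) = (85 + (80 + 2*1834)) - 1120/971 = (85 + (80 + 3668)) - 1120/971 = (85 + 3748) - 1120/971 = 3833 - 1120/971 = 3720723/971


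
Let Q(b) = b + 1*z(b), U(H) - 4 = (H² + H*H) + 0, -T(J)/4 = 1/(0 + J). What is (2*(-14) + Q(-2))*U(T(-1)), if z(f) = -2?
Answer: -1152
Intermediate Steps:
T(J) = -4/J (T(J) = -4/(0 + J) = -4/J)
U(H) = 4 + 2*H² (U(H) = 4 + ((H² + H*H) + 0) = 4 + ((H² + H²) + 0) = 4 + (2*H² + 0) = 4 + 2*H²)
Q(b) = -2 + b (Q(b) = b + 1*(-2) = b - 2 = -2 + b)
(2*(-14) + Q(-2))*U(T(-1)) = (2*(-14) + (-2 - 2))*(4 + 2*(-4/(-1))²) = (-28 - 4)*(4 + 2*(-4*(-1))²) = -32*(4 + 2*4²) = -32*(4 + 2*16) = -32*(4 + 32) = -32*36 = -1152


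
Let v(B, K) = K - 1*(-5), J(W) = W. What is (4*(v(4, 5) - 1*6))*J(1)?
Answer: 16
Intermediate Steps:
v(B, K) = 5 + K (v(B, K) = K + 5 = 5 + K)
(4*(v(4, 5) - 1*6))*J(1) = (4*((5 + 5) - 1*6))*1 = (4*(10 - 6))*1 = (4*4)*1 = 16*1 = 16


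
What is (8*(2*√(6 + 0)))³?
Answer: 24576*√6 ≈ 60199.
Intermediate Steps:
(8*(2*√(6 + 0)))³ = (8*(2*√6))³ = (16*√6)³ = 24576*√6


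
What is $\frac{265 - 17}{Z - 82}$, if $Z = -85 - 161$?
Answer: $- \frac{31}{41} \approx -0.7561$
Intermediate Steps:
$Z = -246$ ($Z = -85 - 161 = -246$)
$\frac{265 - 17}{Z - 82} = \frac{265 - 17}{-246 - 82} = \frac{248}{-246 - 82} = \frac{248}{-328} = 248 \left(- \frac{1}{328}\right) = - \frac{31}{41}$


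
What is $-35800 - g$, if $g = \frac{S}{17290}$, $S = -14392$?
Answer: $- \frac{44211972}{1235} \approx -35799.0$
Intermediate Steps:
$g = - \frac{1028}{1235}$ ($g = - \frac{14392}{17290} = \left(-14392\right) \frac{1}{17290} = - \frac{1028}{1235} \approx -0.83239$)
$-35800 - g = -35800 - - \frac{1028}{1235} = -35800 + \frac{1028}{1235} = - \frac{44211972}{1235}$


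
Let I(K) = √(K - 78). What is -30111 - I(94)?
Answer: -30115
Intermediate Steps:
I(K) = √(-78 + K)
-30111 - I(94) = -30111 - √(-78 + 94) = -30111 - √16 = -30111 - 1*4 = -30111 - 4 = -30115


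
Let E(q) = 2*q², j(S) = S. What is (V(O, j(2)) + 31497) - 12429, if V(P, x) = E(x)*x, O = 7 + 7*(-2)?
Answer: 19084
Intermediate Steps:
O = -7 (O = 7 - 14 = -7)
V(P, x) = 2*x³ (V(P, x) = (2*x²)*x = 2*x³)
(V(O, j(2)) + 31497) - 12429 = (2*2³ + 31497) - 12429 = (2*8 + 31497) - 12429 = (16 + 31497) - 12429 = 31513 - 12429 = 19084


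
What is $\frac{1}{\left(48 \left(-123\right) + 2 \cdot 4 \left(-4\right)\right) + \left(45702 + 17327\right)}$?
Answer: $\frac{1}{57093} \approx 1.7515 \cdot 10^{-5}$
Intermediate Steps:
$\frac{1}{\left(48 \left(-123\right) + 2 \cdot 4 \left(-4\right)\right) + \left(45702 + 17327\right)} = \frac{1}{\left(-5904 + 8 \left(-4\right)\right) + 63029} = \frac{1}{\left(-5904 - 32\right) + 63029} = \frac{1}{-5936 + 63029} = \frac{1}{57093}$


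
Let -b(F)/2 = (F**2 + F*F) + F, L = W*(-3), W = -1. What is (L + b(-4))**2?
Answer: 2809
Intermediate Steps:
L = 3 (L = -1*(-3) = 3)
b(F) = -4*F**2 - 2*F (b(F) = -2*((F**2 + F*F) + F) = -2*((F**2 + F**2) + F) = -2*(2*F**2 + F) = -2*(F + 2*F**2) = -4*F**2 - 2*F)
(L + b(-4))**2 = (3 - 2*(-4)*(1 + 2*(-4)))**2 = (3 - 2*(-4)*(1 - 8))**2 = (3 - 2*(-4)*(-7))**2 = (3 - 56)**2 = (-53)**2 = 2809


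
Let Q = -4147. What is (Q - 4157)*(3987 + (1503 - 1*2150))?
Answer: -27735360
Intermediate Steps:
(Q - 4157)*(3987 + (1503 - 1*2150)) = (-4147 - 4157)*(3987 + (1503 - 1*2150)) = -8304*(3987 + (1503 - 2150)) = -8304*(3987 - 647) = -8304*3340 = -27735360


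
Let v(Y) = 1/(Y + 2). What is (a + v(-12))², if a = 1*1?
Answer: 81/100 ≈ 0.81000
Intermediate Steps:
a = 1
v(Y) = 1/(2 + Y)
(a + v(-12))² = (1 + 1/(2 - 12))² = (1 + 1/(-10))² = (1 - ⅒)² = (9/10)² = 81/100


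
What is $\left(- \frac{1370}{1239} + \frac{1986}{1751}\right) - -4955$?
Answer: $\frac{10749879779}{2169489} \approx 4955.0$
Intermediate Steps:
$\left(- \frac{1370}{1239} + \frac{1986}{1751}\right) - -4955 = \left(\left(-1370\right) \frac{1}{1239} + 1986 \cdot \frac{1}{1751}\right) + 4955 = \left(- \frac{1370}{1239} + \frac{1986}{1751}\right) + 4955 = \frac{61784}{2169489} + 4955 = \frac{10749879779}{2169489}$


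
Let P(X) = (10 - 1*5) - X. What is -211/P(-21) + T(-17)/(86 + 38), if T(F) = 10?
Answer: -3238/403 ≈ -8.0347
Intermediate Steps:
P(X) = 5 - X (P(X) = (10 - 5) - X = 5 - X)
-211/P(-21) + T(-17)/(86 + 38) = -211/(5 - 1*(-21)) + 10/(86 + 38) = -211/(5 + 21) + 10/124 = -211/26 + 10*(1/124) = -211*1/26 + 5/62 = -211/26 + 5/62 = -3238/403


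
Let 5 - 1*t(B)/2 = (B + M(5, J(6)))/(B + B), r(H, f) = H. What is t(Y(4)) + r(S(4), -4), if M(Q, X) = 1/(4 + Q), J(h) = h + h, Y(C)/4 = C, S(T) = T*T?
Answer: 3599/144 ≈ 24.993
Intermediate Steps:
S(T) = T**2
Y(C) = 4*C
J(h) = 2*h
t(B) = 10 - (1/9 + B)/B (t(B) = 10 - 2*(B + 1/(4 + 5))/(B + B) = 10 - 2*(B + 1/9)/(2*B) = 10 - 2*(B + 1/9)*1/(2*B) = 10 - 2*(1/9 + B)*1/(2*B) = 10 - (1/9 + B)/B)
t(Y(4)) + r(S(4), -4) = (9 - 1/(9*(4*4))) + 4**2 = (9 - 1/9/16) + 16 = (9 - 1/9*1/16) + 16 = (9 - 1/144) + 16 = 1295/144 + 16 = 3599/144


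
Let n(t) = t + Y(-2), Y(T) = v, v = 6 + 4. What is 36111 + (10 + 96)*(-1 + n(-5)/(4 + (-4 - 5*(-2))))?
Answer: 36058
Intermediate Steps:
v = 10
Y(T) = 10
n(t) = 10 + t (n(t) = t + 10 = 10 + t)
36111 + (10 + 96)*(-1 + n(-5)/(4 + (-4 - 5*(-2)))) = 36111 + (10 + 96)*(-1 + (10 - 5)/(4 + (-4 - 5*(-2)))) = 36111 + 106*(-1 + 5/(4 + (-4 + 10))) = 36111 + 106*(-1 + 5/(4 + 6)) = 36111 + 106*(-1 + 5/10) = 36111 + 106*(-1 + 5*(⅒)) = 36111 + 106*(-1 + ½) = 36111 + 106*(-½) = 36111 - 53 = 36058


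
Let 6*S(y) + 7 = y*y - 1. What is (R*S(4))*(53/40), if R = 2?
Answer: 53/15 ≈ 3.5333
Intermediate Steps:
S(y) = -4/3 + y²/6 (S(y) = -7/6 + (y*y - 1)/6 = -7/6 + (y² - 1)/6 = -7/6 + (-1 + y²)/6 = -7/6 + (-⅙ + y²/6) = -4/3 + y²/6)
(R*S(4))*(53/40) = (2*(-4/3 + (⅙)*4²))*(53/40) = (2*(-4/3 + (⅙)*16))*(53*(1/40)) = (2*(-4/3 + 8/3))*(53/40) = (2*(4/3))*(53/40) = (8/3)*(53/40) = 53/15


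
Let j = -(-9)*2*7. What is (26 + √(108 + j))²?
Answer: 910 + 156*√26 ≈ 1705.4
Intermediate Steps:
j = 126 (j = -3*(-6)*7 = 18*7 = 126)
(26 + √(108 + j))² = (26 + √(108 + 126))² = (26 + √234)² = (26 + 3*√26)²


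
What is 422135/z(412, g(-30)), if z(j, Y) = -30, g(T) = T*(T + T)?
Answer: -84427/6 ≈ -14071.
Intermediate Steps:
g(T) = 2*T**2 (g(T) = T*(2*T) = 2*T**2)
422135/z(412, g(-30)) = 422135/(-30) = 422135*(-1/30) = -84427/6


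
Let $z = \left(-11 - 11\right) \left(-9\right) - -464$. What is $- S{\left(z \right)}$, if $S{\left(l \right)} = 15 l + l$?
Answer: $-10592$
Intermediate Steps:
$z = 662$ ($z = \left(-22\right) \left(-9\right) + 464 = 198 + 464 = 662$)
$S{\left(l \right)} = 16 l$
$- S{\left(z \right)} = - 16 \cdot 662 = \left(-1\right) 10592 = -10592$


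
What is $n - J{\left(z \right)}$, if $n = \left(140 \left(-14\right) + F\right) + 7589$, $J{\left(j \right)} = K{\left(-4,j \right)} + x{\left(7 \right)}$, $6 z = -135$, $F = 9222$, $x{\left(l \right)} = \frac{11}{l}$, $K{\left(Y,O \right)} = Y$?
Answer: $\frac{103974}{7} \approx 14853.0$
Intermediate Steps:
$z = - \frac{45}{2}$ ($z = \frac{1}{6} \left(-135\right) = - \frac{45}{2} \approx -22.5$)
$J{\left(j \right)} = - \frac{17}{7}$ ($J{\left(j \right)} = -4 + \frac{11}{7} = - \frac{17}{7}$)
$n = 14851$ ($n = \left(140 \left(-14\right) + 9222\right) + 7589 = \left(-1960 + 9222\right) + 7589 = 7262 + 7589 = 14851$)
$n - J{\left(z \right)} = 14851 - - \frac{17}{7} = 14851 + \frac{17}{7} = \frac{103974}{7}$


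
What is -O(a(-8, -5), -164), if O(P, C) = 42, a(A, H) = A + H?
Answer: -42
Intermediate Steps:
-O(a(-8, -5), -164) = -1*42 = -42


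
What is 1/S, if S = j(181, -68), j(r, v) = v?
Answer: -1/68 ≈ -0.014706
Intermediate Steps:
S = -68
1/S = 1/(-68) = -1/68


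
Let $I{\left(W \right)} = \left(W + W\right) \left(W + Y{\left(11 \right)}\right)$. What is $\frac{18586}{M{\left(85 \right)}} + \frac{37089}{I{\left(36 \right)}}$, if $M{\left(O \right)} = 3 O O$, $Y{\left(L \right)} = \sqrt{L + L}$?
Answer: $\frac{65481631}{4248300} - \frac{317 \sqrt{22}}{784} \approx 13.517$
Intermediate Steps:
$Y{\left(L \right)} = \sqrt{2} \sqrt{L}$ ($Y{\left(L \right)} = \sqrt{2 L} = \sqrt{2} \sqrt{L}$)
$M{\left(O \right)} = 3 O^{2}$
$I{\left(W \right)} = 2 W \left(W + \sqrt{22}\right)$ ($I{\left(W \right)} = \left(W + W\right) \left(W + \sqrt{2} \sqrt{11}\right) = 2 W \left(W + \sqrt{22}\right)$)
$\frac{18586}{M{\left(85 \right)}} + \frac{37089}{I{\left(36 \right)}} = \frac{18586}{3 \cdot 85^{2}} + \frac{37089}{2 \cdot 36 \left(36 + \sqrt{22}\right)} = \frac{18586}{3 \cdot 7225} + \frac{37089}{2592 + 72 \sqrt{22}} = \frac{18586}{21675} + \frac{37089}{2592 + 72 \sqrt{22}}$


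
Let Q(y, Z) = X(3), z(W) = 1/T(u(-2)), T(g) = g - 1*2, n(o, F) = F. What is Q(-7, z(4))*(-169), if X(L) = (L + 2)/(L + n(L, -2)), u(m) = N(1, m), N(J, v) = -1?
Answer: -845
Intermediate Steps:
u(m) = -1
T(g) = -2 + g (T(g) = g - 2 = -2 + g)
X(L) = (2 + L)/(-2 + L) (X(L) = (L + 2)/(L - 2) = (2 + L)/(-2 + L))
z(W) = -⅓ (z(W) = 1/(-2 - 1) = 1/(-3) = -⅓)
Q(y, Z) = 5 (Q(y, Z) = (2 + 3)/(-2 + 3) = 5/1 = 1*5 = 5)
Q(-7, z(4))*(-169) = 5*(-169) = -845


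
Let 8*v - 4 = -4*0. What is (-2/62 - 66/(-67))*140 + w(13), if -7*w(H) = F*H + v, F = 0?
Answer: 3876763/29078 ≈ 133.32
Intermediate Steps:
v = ½ (v = ½ + (-4*0)/8 = ½ + (⅛)*0 = ½ + 0 = ½ ≈ 0.50000)
w(H) = -1/14 (w(H) = -(0*H + ½)/7 = -(0 + ½)/7 = -⅐*½ = -1/14)
(-2/62 - 66/(-67))*140 + w(13) = (-2/62 - 66/(-67))*140 - 1/14 = (-2*1/62 - 66*(-1/67))*140 - 1/14 = (-1/31 + 66/67)*140 - 1/14 = (1979/2077)*140 - 1/14 = 277060/2077 - 1/14 = 3876763/29078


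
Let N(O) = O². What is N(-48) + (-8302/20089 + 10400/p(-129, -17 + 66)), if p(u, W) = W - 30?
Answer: 1088183926/381691 ≈ 2851.0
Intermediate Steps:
p(u, W) = -30 + W
N(-48) + (-8302/20089 + 10400/p(-129, -17 + 66)) = (-48)² + (-8302/20089 + 10400/(-30 + (-17 + 66))) = 2304 + (-8302*1/20089 + 10400/(-30 + 49)) = 2304 + (-8302/20089 + 10400/19) = 2304 + 208767862/381691 = 1088183926/381691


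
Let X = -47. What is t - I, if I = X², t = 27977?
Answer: 25768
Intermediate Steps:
I = 2209 (I = (-47)² = 2209)
t - I = 27977 - 1*2209 = 27977 - 2209 = 25768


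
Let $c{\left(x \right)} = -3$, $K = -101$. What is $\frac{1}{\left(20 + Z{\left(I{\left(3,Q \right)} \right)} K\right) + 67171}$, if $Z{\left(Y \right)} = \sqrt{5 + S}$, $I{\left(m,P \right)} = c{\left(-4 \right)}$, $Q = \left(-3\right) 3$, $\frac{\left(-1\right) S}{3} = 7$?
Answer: $\frac{67191}{4514793697} + \frac{404 i}{4514793697} \approx 1.4882 \cdot 10^{-5} + 8.9484 \cdot 10^{-8} i$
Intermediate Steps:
$S = -21$ ($S = \left(-3\right) 7 = -21$)
$Q = -9$
$I{\left(m,P \right)} = -3$
$Z{\left(Y \right)} = 4 i$ ($Z{\left(Y \right)} = \sqrt{5 - 21} = \sqrt{-16} = 4 i$)
$\frac{1}{\left(20 + Z{\left(I{\left(3,Q \right)} \right)} K\right) + 67171} = \frac{1}{\left(20 + 4 i \left(-101\right)\right) + 67171} = \frac{1}{\left(20 - 404 i\right) + 67171} = \frac{1}{67191 - 404 i} = \frac{67191 + 404 i}{4514793697}$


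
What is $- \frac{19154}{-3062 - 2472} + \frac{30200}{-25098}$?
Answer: $\frac{78400073}{34723083} \approx 2.2579$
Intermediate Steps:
$- \frac{19154}{-3062 - 2472} + \frac{30200}{-25098} = - \frac{19154}{-3062 - 2472} + 30200 \left(- \frac{1}{25098}\right) = - \frac{19154}{-5534} - \frac{15100}{12549} = \left(-19154\right) \left(- \frac{1}{5534}\right) - \frac{15100}{12549} = \frac{9577}{2767} - \frac{15100}{12549} = \frac{78400073}{34723083}$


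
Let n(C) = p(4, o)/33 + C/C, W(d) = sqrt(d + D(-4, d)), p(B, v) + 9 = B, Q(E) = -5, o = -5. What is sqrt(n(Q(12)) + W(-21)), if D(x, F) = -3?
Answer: sqrt(924 + 2178*I*sqrt(6))/33 ≈ 1.7059 + 1.4359*I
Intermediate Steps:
p(B, v) = -9 + B
W(d) = sqrt(-3 + d) (W(d) = sqrt(d - 3) = sqrt(-3 + d))
n(C) = 28/33 (n(C) = (-9 + 4)/33 + C/C = -5*1/33 + 1 = -5/33 + 1 = 28/33)
sqrt(n(Q(12)) + W(-21)) = sqrt(28/33 + sqrt(-3 - 21)) = sqrt(28/33 + sqrt(-24)) = sqrt(28/33 + 2*I*sqrt(6))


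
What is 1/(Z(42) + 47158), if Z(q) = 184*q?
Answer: 1/54886 ≈ 1.8220e-5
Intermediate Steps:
1/(Z(42) + 47158) = 1/(184*42 + 47158) = 1/(7728 + 47158) = 1/54886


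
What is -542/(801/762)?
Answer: -137668/267 ≈ -515.61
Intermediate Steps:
-542/(801/762) = -542/(801*(1/762)) = -542/267/254 = -542*254/267 = -137668/267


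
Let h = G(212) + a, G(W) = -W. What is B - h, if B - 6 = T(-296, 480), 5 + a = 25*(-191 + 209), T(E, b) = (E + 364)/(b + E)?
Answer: -10425/46 ≈ -226.63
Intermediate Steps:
T(E, b) = (364 + E)/(E + b)
a = 445 (a = -5 + 25*(-191 + 209) = -5 + 25*18 = -5 + 450 = 445)
h = 233 (h = -1*212 + 445 = -212 + 445 = 233)
B = 293/46 (B = 6 + (364 - 296)/(-296 + 480) = 6 + 68/184 = 6 + (1/184)*68 = 6 + 17/46 = 293/46 ≈ 6.3696)
B - h = 293/46 - 1*233 = 293/46 - 233 = -10425/46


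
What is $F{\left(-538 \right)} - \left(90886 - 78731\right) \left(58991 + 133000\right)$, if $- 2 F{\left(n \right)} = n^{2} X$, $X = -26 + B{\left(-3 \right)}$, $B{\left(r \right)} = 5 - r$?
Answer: $-2331045609$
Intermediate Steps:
$X = -18$ ($X = -26 + \left(5 - -3\right) = -26 + \left(5 + 3\right) = -26 + 8 = -18$)
$F{\left(n \right)} = 9 n^{2}$ ($F{\left(n \right)} = - \frac{n^{2} \left(-18\right)}{2} = - \frac{\left(-18\right) n^{2}}{2} = 9 n^{2}$)
$F{\left(-538 \right)} - \left(90886 - 78731\right) \left(58991 + 133000\right) = 9 \left(-538\right)^{2} - \left(90886 - 78731\right) \left(58991 + 133000\right) = 9 \cdot 289444 - 12155 \cdot 191991 = 2604996 - 2333650605 = -2331045609$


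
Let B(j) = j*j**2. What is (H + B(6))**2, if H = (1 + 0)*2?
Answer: 47524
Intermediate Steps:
B(j) = j**3
H = 2 (H = 1*2 = 2)
(H + B(6))**2 = (2 + 6**3)**2 = (2 + 216)**2 = 218**2 = 47524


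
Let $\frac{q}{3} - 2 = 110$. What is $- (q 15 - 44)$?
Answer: $-4996$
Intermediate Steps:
$q = 336$ ($q = 6 + 3 \cdot 110 = 6 + 330 = 336$)
$- (q 15 - 44) = - (336 \cdot 15 - 44) = - (5040 - 44) = \left(-1\right) 4996 = -4996$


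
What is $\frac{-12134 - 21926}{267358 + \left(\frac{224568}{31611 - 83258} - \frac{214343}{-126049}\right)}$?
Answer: $- \frac{221732395064180}{1740497434169763} \approx -0.1274$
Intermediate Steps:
$\frac{-12134 - 21926}{267358 + \left(\frac{224568}{31611 - 83258} - \frac{214343}{-126049}\right)} = - \frac{34060}{267358 + \left(\frac{224568}{-51647} - - \frac{214343}{126049}\right)} = - \frac{34060}{267358 + \left(224568 \left(- \frac{1}{51647}\right) + \frac{214343}{126049}\right)} = - \frac{34060}{267358 + \left(- \frac{224568}{51647} + \frac{214343}{126049}\right)} = - \frac{34060}{267358 - \frac{17236398911}{6510052703}} = - \frac{34060}{\frac{1740497434169763}{6510052703}} = \left(-34060\right) \frac{6510052703}{1740497434169763} = - \frac{221732395064180}{1740497434169763}$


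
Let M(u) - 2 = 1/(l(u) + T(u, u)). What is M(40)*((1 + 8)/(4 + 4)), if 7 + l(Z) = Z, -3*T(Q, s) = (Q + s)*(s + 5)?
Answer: 6999/3112 ≈ 2.2490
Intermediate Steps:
T(Q, s) = -(5 + s)*(Q + s)/3 (T(Q, s) = -(Q + s)*(s + 5)/3 = -(Q + s)*(5 + s)/3 = -(5 + s)*(Q + s)/3)
l(Z) = -7 + Z
M(u) = 2 + 1/(-7 - 7*u/3 - 2*u**2/3) (M(u) = 2 + 1/((-7 + u) + (-5*u/3 - 5*u/3 - u**2/3 - u*u/3)) = 2 + 1/((-7 + u) + (-5*u/3 - 5*u/3 - u**2/3 - u**2/3)) = 2 + 1/((-7 + u) + (-10*u/3 - 2*u**2/3)) = 2 + 1/(-7 - 7*u/3 - 2*u**2/3))
M(40)*((1 + 8)/(4 + 4)) = ((39 + 4*40**2 + 14*40)/(21 + 2*40**2 + 7*40))*((1 + 8)/(4 + 4)) = ((39 + 4*1600 + 560)/(21 + 2*1600 + 280))*(9/8) = ((39 + 6400 + 560)/(21 + 3200 + 280))*(9*(1/8)) = (6999/3501)*(9/8) = ((1/3501)*6999)*(9/8) = (2333/1167)*(9/8) = 6999/3112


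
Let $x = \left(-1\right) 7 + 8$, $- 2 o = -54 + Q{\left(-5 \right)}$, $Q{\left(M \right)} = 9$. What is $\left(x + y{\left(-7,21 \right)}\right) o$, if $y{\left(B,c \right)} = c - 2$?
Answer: $450$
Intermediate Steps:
$y{\left(B,c \right)} = -2 + c$
$o = \frac{45}{2}$ ($o = - \frac{-54 + 9}{2} = \left(- \frac{1}{2}\right) \left(-45\right) = \frac{45}{2} \approx 22.5$)
$x = 1$ ($x = -7 + 8 = 1$)
$\left(x + y{\left(-7,21 \right)}\right) o = \left(1 + \left(-2 + 21\right)\right) \frac{45}{2} = \left(1 + 19\right) \frac{45}{2} = 20 \cdot \frac{45}{2} = 450$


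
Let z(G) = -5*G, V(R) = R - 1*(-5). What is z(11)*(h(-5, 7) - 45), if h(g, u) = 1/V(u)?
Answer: 29645/12 ≈ 2470.4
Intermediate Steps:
V(R) = 5 + R (V(R) = R + 5 = 5 + R)
h(g, u) = 1/(5 + u)
z(11)*(h(-5, 7) - 45) = (-5*11)*(1/(5 + 7) - 45) = -55*(1/12 - 45) = -55*(-539/12) = 29645/12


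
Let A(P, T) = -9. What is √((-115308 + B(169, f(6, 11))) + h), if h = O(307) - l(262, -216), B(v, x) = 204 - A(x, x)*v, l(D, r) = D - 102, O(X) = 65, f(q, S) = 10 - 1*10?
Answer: I*√113678 ≈ 337.16*I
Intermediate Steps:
f(q, S) = 0 (f(q, S) = 10 - 10 = 0)
l(D, r) = -102 + D
B(v, x) = 204 + 9*v (B(v, x) = 204 - (-9)*v = 204 + 9*v)
h = -95 (h = 65 - (-102 + 262) = 65 - 1*160 = 65 - 160 = -95)
√((-115308 + B(169, f(6, 11))) + h) = √((-115308 + (204 + 9*169)) - 95) = √((-115308 + (204 + 1521)) - 95) = √((-115308 + 1725) - 95) = √(-113583 - 95) = √(-113678) = I*√113678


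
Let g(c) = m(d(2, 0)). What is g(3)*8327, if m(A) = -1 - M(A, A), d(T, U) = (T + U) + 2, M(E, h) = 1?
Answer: -16654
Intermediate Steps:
d(T, U) = 2 + T + U
m(A) = -2 (m(A) = -1 - 1*1 = -1 - 1 = -2)
g(c) = -2
g(3)*8327 = -2*8327 = -16654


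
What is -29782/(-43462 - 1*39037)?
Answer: 29782/82499 ≈ 0.36100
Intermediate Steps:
-29782/(-43462 - 1*39037) = -29782/(-43462 - 39037) = -29782/(-82499) = -29782*(-1/82499) = 29782/82499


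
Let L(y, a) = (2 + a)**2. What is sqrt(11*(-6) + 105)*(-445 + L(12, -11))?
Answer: -364*sqrt(39) ≈ -2273.2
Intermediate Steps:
sqrt(11*(-6) + 105)*(-445 + L(12, -11)) = sqrt(11*(-6) + 105)*(-445 + (2 - 11)**2) = sqrt(-66 + 105)*(-445 + (-9)**2) = sqrt(39)*(-445 + 81) = sqrt(39)*(-364) = -364*sqrt(39)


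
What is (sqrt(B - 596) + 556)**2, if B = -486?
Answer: (556 + I*sqrt(1082))**2 ≈ 3.0805e+5 + 36578.0*I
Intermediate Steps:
(sqrt(B - 596) + 556)**2 = (sqrt(-486 - 596) + 556)**2 = (sqrt(-1082) + 556)**2 = (I*sqrt(1082) + 556)**2 = (556 + I*sqrt(1082))**2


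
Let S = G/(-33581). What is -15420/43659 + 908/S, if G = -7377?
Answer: 147901860088/35785827 ≈ 4133.0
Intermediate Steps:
S = 7377/33581 (S = -7377/(-33581) = -7377*(-1/33581) = 7377/33581 ≈ 0.21968)
-15420/43659 + 908/S = -15420/43659 + 908/(7377/33581) = -15420*1/43659 + 908*(33581/7377) = -5140/14553 + 30491548/7377 = 147901860088/35785827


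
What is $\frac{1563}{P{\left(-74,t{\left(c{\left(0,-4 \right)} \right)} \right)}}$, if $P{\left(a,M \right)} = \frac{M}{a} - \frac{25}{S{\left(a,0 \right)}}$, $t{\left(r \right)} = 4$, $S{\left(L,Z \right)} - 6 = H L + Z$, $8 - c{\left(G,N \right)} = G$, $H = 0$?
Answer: $- \frac{346986}{937} \approx -370.32$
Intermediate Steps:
$c{\left(G,N \right)} = 8 - G$
$S{\left(L,Z \right)} = 6 + Z$ ($S{\left(L,Z \right)} = 6 + \left(0 L + Z\right) = 6 + \left(0 + Z\right) = 6 + Z$)
$P{\left(a,M \right)} = - \frac{25}{6} + \frac{M}{a}$ ($P{\left(a,M \right)} = \frac{M}{a} - \frac{25}{6 + 0} = \frac{M}{a} - \frac{25}{6} = - \frac{25}{6} + \frac{M}{a}$)
$\frac{1563}{P{\left(-74,t{\left(c{\left(0,-4 \right)} \right)} \right)}} = \frac{1563}{- \frac{25}{6} + \frac{4}{-74}} = \frac{1563}{- \frac{25}{6} + 4 \left(- \frac{1}{74}\right)} = \frac{1563}{- \frac{25}{6} - \frac{2}{37}} = \frac{1563}{- \frac{937}{222}} = 1563 \left(- \frac{222}{937}\right) = - \frac{346986}{937}$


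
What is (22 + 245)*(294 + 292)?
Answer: 156462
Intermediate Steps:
(22 + 245)*(294 + 292) = 267*586 = 156462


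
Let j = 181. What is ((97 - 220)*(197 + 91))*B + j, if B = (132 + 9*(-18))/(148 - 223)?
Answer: -69943/5 ≈ -13989.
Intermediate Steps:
B = ⅖ (B = (132 - 162)/(-75) = -30*(-1/75) = ⅖ ≈ 0.40000)
((97 - 220)*(197 + 91))*B + j = ((97 - 220)*(197 + 91))*(⅖) + 181 = -123*288*(⅖) + 181 = -35424*⅖ + 181 = -70848/5 + 181 = -69943/5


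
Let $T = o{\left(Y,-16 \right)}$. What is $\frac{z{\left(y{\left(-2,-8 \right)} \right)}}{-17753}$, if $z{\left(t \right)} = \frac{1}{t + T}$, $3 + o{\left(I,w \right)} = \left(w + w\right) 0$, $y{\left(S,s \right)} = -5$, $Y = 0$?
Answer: $\frac{1}{142024} \approx 7.0411 \cdot 10^{-6}$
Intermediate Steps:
$o{\left(I,w \right)} = -3$ ($o{\left(I,w \right)} = -3 + \left(w + w\right) 0 = -3 + 2 w 0 = -3 + 0 = -3$)
$T = -3$
$z{\left(t \right)} = \frac{1}{-3 + t}$ ($z{\left(t \right)} = \frac{1}{t - 3} = \frac{1}{-3 + t}$)
$\frac{z{\left(y{\left(-2,-8 \right)} \right)}}{-17753} = \frac{1}{\left(-3 - 5\right) \left(-17753\right)} = \frac{1}{-8} \left(- \frac{1}{17753}\right) = \left(- \frac{1}{8}\right) \left(- \frac{1}{17753}\right) = \frac{1}{142024}$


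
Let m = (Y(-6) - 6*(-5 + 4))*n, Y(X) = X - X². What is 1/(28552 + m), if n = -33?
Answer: 1/29740 ≈ 3.3625e-5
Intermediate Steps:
m = 1188 (m = (-6*(1 - 1*(-6)) - 6*(-5 + 4))*(-33) = (-6*(1 + 6) - 6*(-1))*(-33) = (-6*7 + 6)*(-33) = (-42 + 6)*(-33) = -36*(-33) = 1188)
1/(28552 + m) = 1/(28552 + 1188) = 1/29740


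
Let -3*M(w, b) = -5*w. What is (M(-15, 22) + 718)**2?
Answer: 480249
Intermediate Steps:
M(w, b) = 5*w/3 (M(w, b) = -(-5)*w/3 = 5*w/3)
(M(-15, 22) + 718)**2 = ((5/3)*(-15) + 718)**2 = (-25 + 718)**2 = 693**2 = 480249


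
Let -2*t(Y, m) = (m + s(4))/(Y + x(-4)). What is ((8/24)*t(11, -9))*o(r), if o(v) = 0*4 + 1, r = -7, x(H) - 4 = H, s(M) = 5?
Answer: 2/33 ≈ 0.060606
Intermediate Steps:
x(H) = 4 + H
t(Y, m) = -(5 + m)/(2*Y) (t(Y, m) = -(m + 5)/(2*(Y + (4 - 4))) = -(5 + m)/(2*(Y + 0)) = -(5 + m)/(2*Y))
o(v) = 1 (o(v) = 0 + 1 = 1)
((8/24)*t(11, -9))*o(r) = ((8/24)*((1/2)*(-5 - 1*(-9))/11))*1 = ((8*(1/24))*((1/2)*(1/11)*(-5 + 9)))*1 = (((1/2)*(1/11)*4)/3)*1 = ((1/3)*(2/11))*1 = (2/33)*1 = 2/33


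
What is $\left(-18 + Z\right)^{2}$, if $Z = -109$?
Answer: $16129$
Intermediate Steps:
$\left(-18 + Z\right)^{2} = \left(-18 - 109\right)^{2} = \left(-127\right)^{2} = 16129$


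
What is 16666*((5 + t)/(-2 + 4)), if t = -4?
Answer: 8333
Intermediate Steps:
16666*((5 + t)/(-2 + 4)) = 16666*((5 - 4)/(-2 + 4)) = 16666*(1/2) = 16666*(1*(½)) = 16666*(½) = 8333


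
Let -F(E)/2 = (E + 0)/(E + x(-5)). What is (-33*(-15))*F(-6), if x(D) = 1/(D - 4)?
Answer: -972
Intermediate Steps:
x(D) = 1/(-4 + D)
F(E) = -2*E/(-⅑ + E) (F(E) = -2*(E + 0)/(E + 1/(-4 - 5)) = -2*E/(E + 1/(-9)) = -2*E/(E - ⅑) = -2*E/(-⅑ + E))
(-33*(-15))*F(-6) = (-33*(-15))*(-18*(-6)/(-1 + 9*(-6))) = 495*(-18*(-6)/(-1 - 54)) = 495*(-18*(-6)/(-55)) = 495*(-18*(-6)*(-1/55)) = 495*(-108/55) = -972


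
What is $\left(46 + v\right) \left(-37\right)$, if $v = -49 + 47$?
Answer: $-1628$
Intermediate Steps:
$v = -2$
$\left(46 + v\right) \left(-37\right) = \left(46 - 2\right) \left(-37\right) = 44 \left(-37\right) = -1628$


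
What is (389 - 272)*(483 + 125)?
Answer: 71136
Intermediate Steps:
(389 - 272)*(483 + 125) = 117*608 = 71136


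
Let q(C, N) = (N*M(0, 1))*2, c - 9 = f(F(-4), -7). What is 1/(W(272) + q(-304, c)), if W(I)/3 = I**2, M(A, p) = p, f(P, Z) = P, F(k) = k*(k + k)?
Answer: 1/222034 ≈ 4.5038e-6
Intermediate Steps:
F(k) = 2*k**2 (F(k) = k*(2*k) = 2*k**2)
c = 41 (c = 9 + 2*(-4)**2 = 9 + 2*16 = 9 + 32 = 41)
q(C, N) = 2*N (q(C, N) = (N*1)*2 = N*2 = 2*N)
W(I) = 3*I**2
1/(W(272) + q(-304, c)) = 1/(3*272**2 + 2*41) = 1/(3*73984 + 82) = 1/(221952 + 82) = 1/222034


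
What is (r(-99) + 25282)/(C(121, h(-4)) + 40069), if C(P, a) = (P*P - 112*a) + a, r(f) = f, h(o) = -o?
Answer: 25183/54266 ≈ 0.46407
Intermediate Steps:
C(P, a) = P**2 - 111*a (C(P, a) = (P**2 - 112*a) + a = P**2 - 111*a)
(r(-99) + 25282)/(C(121, h(-4)) + 40069) = (-99 + 25282)/((121**2 - (-111)*(-4)) + 40069) = 25183/((14641 - 111*4) + 40069) = 25183/((14641 - 444) + 40069) = 25183/(14197 + 40069) = 25183/54266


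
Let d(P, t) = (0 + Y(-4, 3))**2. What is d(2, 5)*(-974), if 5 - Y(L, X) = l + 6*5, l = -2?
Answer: -515246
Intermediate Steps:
Y(L, X) = -23 (Y(L, X) = 5 - (-2 + 6*5) = 5 - (-2 + 30) = 5 - 1*28 = 5 - 28 = -23)
d(P, t) = 529 (d(P, t) = (0 - 23)**2 = (-23)**2 = 529)
d(2, 5)*(-974) = 529*(-974) = -515246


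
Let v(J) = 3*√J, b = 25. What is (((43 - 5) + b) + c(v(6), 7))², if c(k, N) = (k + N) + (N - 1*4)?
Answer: 5383 + 438*√6 ≈ 6455.9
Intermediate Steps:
c(k, N) = -4 + k + 2*N (c(k, N) = (N + k) + (N - 4) = (N + k) + (-4 + N) = -4 + k + 2*N)
(((43 - 5) + b) + c(v(6), 7))² = (((43 - 5) + 25) + (-4 + 3*√6 + 2*7))² = ((38 + 25) + (-4 + 3*√6 + 14))² = (63 + (10 + 3*√6))² = (73 + 3*√6)²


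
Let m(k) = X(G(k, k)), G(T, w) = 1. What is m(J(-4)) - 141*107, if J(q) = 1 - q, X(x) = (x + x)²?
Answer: -15083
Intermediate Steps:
X(x) = 4*x² (X(x) = (2*x)² = 4*x²)
m(k) = 4 (m(k) = 4*1² = 4*1 = 4)
m(J(-4)) - 141*107 = 4 - 141*107 = 4 - 15087 = -15083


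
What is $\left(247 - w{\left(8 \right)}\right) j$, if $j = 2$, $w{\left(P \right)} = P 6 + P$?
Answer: $382$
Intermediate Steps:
$w{\left(P \right)} = 7 P$ ($w{\left(P \right)} = 6 P + P = 7 P$)
$\left(247 - w{\left(8 \right)}\right) j = \left(247 - 7 \cdot 8\right) 2 = \left(247 - 56\right) 2 = 191 \cdot 2 = 382$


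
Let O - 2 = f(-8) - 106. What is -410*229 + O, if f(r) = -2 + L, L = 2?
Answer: -93994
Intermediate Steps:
f(r) = 0 (f(r) = -2 + 2 = 0)
O = -104 (O = 2 + (0 - 106) = 2 - 106 = -104)
-410*229 + O = -410*229 - 104 = -93890 - 104 = -93994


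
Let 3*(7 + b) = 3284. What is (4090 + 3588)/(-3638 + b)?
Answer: -23034/7651 ≈ -3.0106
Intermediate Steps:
b = 3263/3 (b = -7 + (⅓)*3284 = -7 + 3284/3 = 3263/3 ≈ 1087.7)
(4090 + 3588)/(-3638 + b) = (4090 + 3588)/(-3638 + 3263/3) = 7678/(-7651/3) = 7678*(-3/7651) = -23034/7651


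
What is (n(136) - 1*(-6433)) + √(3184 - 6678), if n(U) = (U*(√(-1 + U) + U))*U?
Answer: 2521889 + 55488*√15 + I*√3494 ≈ 2.7368e+6 + 59.11*I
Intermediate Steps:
n(U) = U²*(U + √(-1 + U)) (n(U) = (U*(U + √(-1 + U)))*U = U²*(U + √(-1 + U)))
(n(136) - 1*(-6433)) + √(3184 - 6678) = (136²*(136 + √(-1 + 136)) - 1*(-6433)) + √(3184 - 6678) = (18496*(136 + √135) + 6433) + √(-3494) = (18496*(136 + 3*√15) + 6433) + I*√3494 = ((2515456 + 55488*√15) + 6433) + I*√3494 = (2521889 + 55488*√15) + I*√3494 = 2521889 + 55488*√15 + I*√3494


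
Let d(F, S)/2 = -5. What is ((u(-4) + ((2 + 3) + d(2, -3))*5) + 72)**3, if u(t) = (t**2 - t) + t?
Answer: 250047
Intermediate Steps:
u(t) = t**2
d(F, S) = -10 (d(F, S) = 2*(-5) = -10)
((u(-4) + ((2 + 3) + d(2, -3))*5) + 72)**3 = (((-4)**2 + ((2 + 3) - 10)*5) + 72)**3 = ((16 + (5 - 10)*5) + 72)**3 = ((16 - 5*5) + 72)**3 = ((16 - 25) + 72)**3 = (-9 + 72)**3 = 63**3 = 250047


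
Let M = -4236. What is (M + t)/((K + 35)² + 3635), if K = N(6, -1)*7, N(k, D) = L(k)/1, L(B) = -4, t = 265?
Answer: -3971/3684 ≈ -1.0779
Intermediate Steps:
N(k, D) = -4 (N(k, D) = -4/1 = -4*1 = -4)
K = -28 (K = -4*7 = -28)
(M + t)/((K + 35)² + 3635) = (-4236 + 265)/((-28 + 35)² + 3635) = -3971/(7² + 3635) = -3971/(49 + 3635) = -3971/3684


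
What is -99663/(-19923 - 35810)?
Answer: 99663/55733 ≈ 1.7882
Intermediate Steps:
-99663/(-19923 - 35810) = -99663/(-55733) = -99663*(-1/55733) = 99663/55733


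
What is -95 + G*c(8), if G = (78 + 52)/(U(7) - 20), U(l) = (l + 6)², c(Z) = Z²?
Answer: -5835/149 ≈ -39.161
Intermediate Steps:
U(l) = (6 + l)²
G = 130/149 (G = (78 + 52)/((6 + 7)² - 20) = 130/(13² - 20) = 130/(169 - 20) = 130/149 ≈ 0.87248)
-95 + G*c(8) = -95 + (130/149)*8² = -95 + (130/149)*64 = -95 + 8320/149 = -5835/149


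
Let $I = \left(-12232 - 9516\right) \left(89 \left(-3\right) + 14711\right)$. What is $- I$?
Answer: $314128112$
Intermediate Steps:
$I = -314128112$ ($I = - 21748 \left(-267 + 14711\right) = \left(-21748\right) 14444 = -314128112$)
$- I = \left(-1\right) \left(-314128112\right) = 314128112$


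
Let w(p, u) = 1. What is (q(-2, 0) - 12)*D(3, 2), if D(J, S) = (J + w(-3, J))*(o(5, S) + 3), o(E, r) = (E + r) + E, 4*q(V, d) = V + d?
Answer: -750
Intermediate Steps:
q(V, d) = V/4 + d/4 (q(V, d) = (V + d)/4 = V/4 + d/4)
o(E, r) = r + 2*E
D(J, S) = (1 + J)*(13 + S) (D(J, S) = (J + 1)*((S + 2*5) + 3) = (1 + J)*((S + 10) + 3) = (1 + J)*((10 + S) + 3) = (1 + J)*(13 + S))
(q(-2, 0) - 12)*D(3, 2) = (((¼)*(-2) + (¼)*0) - 12)*(13 + 2 + 13*3 + 3*2) = ((-½ + 0) - 12)*(13 + 2 + 39 + 6) = (-½ - 12)*60 = -25/2*60 = -750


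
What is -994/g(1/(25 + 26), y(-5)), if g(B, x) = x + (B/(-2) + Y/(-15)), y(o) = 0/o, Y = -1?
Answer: -506940/29 ≈ -17481.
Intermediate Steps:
y(o) = 0
g(B, x) = 1/15 + x - B/2 (g(B, x) = x + (B/(-2) - 1/(-15)) = x + (B*(-½) - 1*(-1/15)) = x + (-B/2 + 1/15) = x + (1/15 - B/2) = 1/15 + x - B/2)
-994/g(1/(25 + 26), y(-5)) = -994/(1/15 + 0 - 1/(2*(25 + 26))) = -994/(1/15 + 0 - ½/51) = -994/(1/15 + 0 - ½*1/51) = -994/(1/15 + 0 - 1/102) = -994/29/510 = -994*510/29 = -506940/29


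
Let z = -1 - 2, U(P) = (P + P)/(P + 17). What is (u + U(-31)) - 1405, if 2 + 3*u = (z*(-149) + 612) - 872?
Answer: -28117/21 ≈ -1338.9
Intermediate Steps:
U(P) = 2*P/(17 + P) (U(P) = (2*P)/(17 + P) = 2*P/(17 + P))
z = -3
u = 185/3 (u = -2/3 + ((-3*(-149) + 612) - 872)/3 = -2/3 + ((447 + 612) - 872)/3 = -2/3 + (1059 - 872)/3 = -2/3 + (1/3)*187 = -2/3 + 187/3 = 185/3 ≈ 61.667)
(u + U(-31)) - 1405 = (185/3 + 2*(-31)/(17 - 31)) - 1405 = (185/3 + 2*(-31)/(-14)) - 1405 = (185/3 + 2*(-31)*(-1/14)) - 1405 = (185/3 + 31/7) - 1405 = 1388/21 - 1405 = -28117/21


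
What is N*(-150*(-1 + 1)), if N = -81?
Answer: 0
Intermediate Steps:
N*(-150*(-1 + 1)) = -(-2430)*5*(-1 + 1) = -(-2430)*5*0 = -(-2430)*0 = -81*0 = 0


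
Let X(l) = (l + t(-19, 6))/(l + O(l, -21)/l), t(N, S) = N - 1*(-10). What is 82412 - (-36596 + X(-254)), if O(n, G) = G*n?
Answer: 32726937/275 ≈ 1.1901e+5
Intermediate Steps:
t(N, S) = 10 + N (t(N, S) = N + 10 = 10 + N)
X(l) = (-9 + l)/(-21 + l) (X(l) = (l + (10 - 19))/(l + (-21*l)/l) = (l - 9)/(l - 21) = (-9 + l)/(-21 + l))
82412 - (-36596 + X(-254)) = 82412 - (-36596 + (-9 - 254)/(-21 - 254)) = 82412 - (-36596 - 263/(-275)) = 82412 - (-36596 - 1/275*(-263)) = 82412 - (-36596 + 263/275) = 82412 - 1*(-10063637/275) = 82412 + 10063637/275 = 32726937/275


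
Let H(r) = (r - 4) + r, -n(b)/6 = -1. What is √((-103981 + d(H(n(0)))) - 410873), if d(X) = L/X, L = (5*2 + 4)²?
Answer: I*√2059318/2 ≈ 717.52*I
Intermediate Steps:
n(b) = 6 (n(b) = -6*(-1) = 6)
H(r) = -4 + 2*r (H(r) = (-4 + r) + r = -4 + 2*r)
L = 196 (L = (10 + 4)² = 14² = 196)
d(X) = 196/X
√((-103981 + d(H(n(0)))) - 410873) = √((-103981 + 196/(-4 + 2*6)) - 410873) = √((-103981 + 196/(-4 + 12)) - 410873) = √((-103981 + 196/8) - 410873) = √((-103981 + 196*(⅛)) - 410873) = √((-103981 + 49/2) - 410873) = √(-207913/2 - 410873) = √(-1029659/2) = I*√2059318/2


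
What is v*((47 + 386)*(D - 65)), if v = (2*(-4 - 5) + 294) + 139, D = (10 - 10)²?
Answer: -11680175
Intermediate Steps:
D = 0 (D = 0² = 0)
v = 415 (v = (2*(-9) + 294) + 139 = (-18 + 294) + 139 = 276 + 139 = 415)
v*((47 + 386)*(D - 65)) = 415*((47 + 386)*(0 - 65)) = 415*(433*(-65)) = 415*(-28145) = -11680175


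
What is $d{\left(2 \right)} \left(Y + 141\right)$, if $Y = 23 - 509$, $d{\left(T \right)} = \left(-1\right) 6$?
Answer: $2070$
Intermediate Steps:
$d{\left(T \right)} = -6$
$Y = -486$ ($Y = 23 - 509 = -486$)
$d{\left(2 \right)} \left(Y + 141\right) = - 6 \left(-486 + 141\right) = \left(-6\right) \left(-345\right) = 2070$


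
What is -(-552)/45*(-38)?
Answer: -6992/15 ≈ -466.13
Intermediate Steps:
-(-552)/45*(-38) = -46*(-4/15)*(-38) = (184/15)*(-38) = -6992/15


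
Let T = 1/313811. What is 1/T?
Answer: 313811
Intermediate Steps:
T = 1/313811 ≈ 3.1866e-6
1/T = 1/(1/313811) = 313811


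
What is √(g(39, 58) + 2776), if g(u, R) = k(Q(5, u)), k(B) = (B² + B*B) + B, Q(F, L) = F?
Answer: √2831 ≈ 53.207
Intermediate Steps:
k(B) = B + 2*B² (k(B) = (B² + B²) + B = 2*B² + B = B + 2*B²)
g(u, R) = 55 (g(u, R) = 5*(1 + 2*5) = 5*(1 + 10) = 5*11 = 55)
√(g(39, 58) + 2776) = √(55 + 2776) = √2831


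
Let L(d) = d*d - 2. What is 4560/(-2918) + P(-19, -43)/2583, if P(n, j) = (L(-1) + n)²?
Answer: -5305640/3768597 ≈ -1.4079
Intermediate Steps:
L(d) = -2 + d² (L(d) = d² - 2 = -2 + d²)
P(n, j) = (-1 + n)² (P(n, j) = ((-2 + (-1)²) + n)² = ((-2 + 1) + n)² = (-1 + n)²)
4560/(-2918) + P(-19, -43)/2583 = 4560/(-2918) + (-1 - 19)²/2583 = 4560*(-1/2918) + (-20)²*(1/2583) = -2280/1459 + 400*(1/2583) = -2280/1459 + 400/2583 = -5305640/3768597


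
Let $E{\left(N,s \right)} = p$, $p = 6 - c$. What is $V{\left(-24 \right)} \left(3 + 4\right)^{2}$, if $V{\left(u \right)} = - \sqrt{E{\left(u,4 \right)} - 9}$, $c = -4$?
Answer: $-49$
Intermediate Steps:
$p = 10$ ($p = 6 - -4 = 6 + 4 = 10$)
$E{\left(N,s \right)} = 10$
$V{\left(u \right)} = -1$ ($V{\left(u \right)} = - \sqrt{10 - 9} = - \sqrt{1} = \left(-1\right) 1 = -1$)
$V{\left(-24 \right)} \left(3 + 4\right)^{2} = - \left(3 + 4\right)^{2} = - 7^{2} = \left(-1\right) 49 = -49$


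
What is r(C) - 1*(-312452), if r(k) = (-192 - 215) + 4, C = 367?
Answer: 312049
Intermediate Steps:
r(k) = -403 (r(k) = -407 + 4 = -403)
r(C) - 1*(-312452) = -403 - 1*(-312452) = -403 + 312452 = 312049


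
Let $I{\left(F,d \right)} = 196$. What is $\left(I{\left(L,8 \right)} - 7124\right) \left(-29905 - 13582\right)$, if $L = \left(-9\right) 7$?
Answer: $301277936$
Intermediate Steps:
$L = -63$
$\left(I{\left(L,8 \right)} - 7124\right) \left(-29905 - 13582\right) = \left(196 - 7124\right) \left(-29905 - 13582\right) = \left(-6928\right) \left(-43487\right) = 301277936$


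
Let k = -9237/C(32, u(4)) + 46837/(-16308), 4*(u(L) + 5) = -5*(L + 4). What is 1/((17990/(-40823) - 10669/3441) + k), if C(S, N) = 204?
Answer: -3245323299129/167759435683999 ≈ -0.019345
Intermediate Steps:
u(L) = -10 - 5*L/4 (u(L) = -5 + (-5*(L + 4))/4 = -5 + (-5*(4 + L))/4 = -5 + (-20 - 5*L)/4 = -5 + (-5 - 5*L/4) = -10 - 5*L/4)
k = -3337328/69309 (k = -9237/204 + 46837/(-16308) = -9237*1/204 + 46837*(-1/16308) = -3079/68 - 46837/16308 = -3337328/69309 ≈ -48.151)
1/((17990/(-40823) - 10669/3441) + k) = 1/((17990/(-40823) - 10669/3441) - 3337328/69309) = 1/((17990*(-1/40823) - 10669*1/3441) - 3337328/69309) = 1/((-17990/40823 - 10669/3441) - 3337328/69309) = 1/(-497444177/140471943 - 3337328/69309) = 1/(-167759435683999/3245323299129) = -3245323299129/167759435683999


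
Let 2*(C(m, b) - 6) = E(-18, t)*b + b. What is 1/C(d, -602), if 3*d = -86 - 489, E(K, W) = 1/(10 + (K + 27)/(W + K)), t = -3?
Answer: -67/21872 ≈ -0.0030633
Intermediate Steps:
E(K, W) = 1/(10 + (27 + K)/(K + W))
d = -575/3 (d = (-86 - 489)/3 = (⅓)*(-575) = -575/3 ≈ -191.67)
C(m, b) = 6 + 37*b/67 (C(m, b) = 6 + (((-18 - 3)/(27 + 10*(-3) + 11*(-18)))*b + b)/2 = 6 + ((-21/(27 - 30 - 198))*b + b)/2 = 6 + ((-21/(-201))*b + b)/2 = 6 + ((-1/201*(-21))*b + b)/2 = 6 + (7*b/67 + b)/2 = 6 + (74*b/67)/2 = 6 + 37*b/67)
1/C(d, -602) = 1/(6 + (37/67)*(-602)) = 1/(6 - 22274/67) = 1/(-21872/67) = -67/21872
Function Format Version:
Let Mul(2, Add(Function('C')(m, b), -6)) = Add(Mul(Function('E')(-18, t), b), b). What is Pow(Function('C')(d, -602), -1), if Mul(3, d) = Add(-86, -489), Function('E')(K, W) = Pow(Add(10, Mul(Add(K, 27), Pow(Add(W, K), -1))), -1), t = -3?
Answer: Rational(-67, 21872) ≈ -0.0030633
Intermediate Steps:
Function('E')(K, W) = Pow(Add(10, Mul(Pow(Add(K, W), -1), Add(27, K))), -1) (Function('E')(K, W) = Pow(Add(10, Mul(Add(27, K), Pow(Add(K, W), -1))), -1) = Pow(Add(10, Mul(Pow(Add(K, W), -1), Add(27, K))), -1))
d = Rational(-575, 3) (d = Mul(Rational(1, 3), Add(-86, -489)) = Mul(Rational(1, 3), -575) = Rational(-575, 3) ≈ -191.67)
Function('C')(m, b) = Add(6, Mul(Rational(37, 67), b)) (Function('C')(m, b) = Add(6, Mul(Rational(1, 2), Add(Mul(Mul(Pow(Add(27, Mul(10, -3), Mul(11, -18)), -1), Add(-18, -3)), b), b))) = Add(6, Mul(Rational(1, 2), Add(Mul(Mul(Pow(Add(27, -30, -198), -1), -21), b), b))) = Add(6, Mul(Rational(1, 2), Add(Mul(Mul(Pow(-201, -1), -21), b), b))) = Add(6, Mul(Rational(1, 2), Add(Mul(Mul(Rational(-1, 201), -21), b), b))) = Add(6, Mul(Rational(1, 2), Add(Mul(Rational(7, 67), b), b))) = Add(6, Mul(Rational(1, 2), Mul(Rational(74, 67), b))) = Add(6, Mul(Rational(37, 67), b)))
Pow(Function('C')(d, -602), -1) = Pow(Add(6, Mul(Rational(37, 67), -602)), -1) = Pow(Add(6, Rational(-22274, 67)), -1) = Pow(Rational(-21872, 67), -1) = Rational(-67, 21872)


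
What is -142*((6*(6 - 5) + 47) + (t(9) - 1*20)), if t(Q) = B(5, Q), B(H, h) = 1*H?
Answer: -5396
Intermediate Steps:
B(H, h) = H
t(Q) = 5
-142*((6*(6 - 5) + 47) + (t(9) - 1*20)) = -142*((6*(6 - 5) + 47) + (5 - 1*20)) = -142*((6*1 + 47) + (5 - 20)) = -142*((6 + 47) - 15) = -142*(53 - 15) = -142*38 = -5396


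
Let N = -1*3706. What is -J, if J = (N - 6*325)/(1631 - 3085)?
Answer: -2828/727 ≈ -3.8900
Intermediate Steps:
N = -3706
J = 2828/727 (J = (-3706 - 6*325)/(1631 - 3085) = (-3706 - 1950)/(-1454) = -5656*(-1/1454) = 2828/727 ≈ 3.8900)
-J = -1*2828/727 = -2828/727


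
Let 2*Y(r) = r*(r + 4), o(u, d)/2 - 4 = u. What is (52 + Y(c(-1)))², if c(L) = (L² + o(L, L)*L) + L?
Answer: 3364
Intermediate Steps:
o(u, d) = 8 + 2*u
c(L) = L + L² + L*(8 + 2*L) (c(L) = (L² + (8 + 2*L)*L) + L = (L² + L*(8 + 2*L)) + L = L + L² + L*(8 + 2*L))
Y(r) = r*(4 + r)/2 (Y(r) = (r*(r + 4))/2 = (r*(4 + r))/2 = r*(4 + r)/2)
(52 + Y(c(-1)))² = (52 + (3*(-1)*(3 - 1))*(4 + 3*(-1)*(3 - 1))/2)² = (52 + (3*(-1)*2)*(4 + 3*(-1)*2)/2)² = (52 + (½)*(-6)*(4 - 6))² = (52 + (½)*(-6)*(-2))² = (52 + 6)² = 58² = 3364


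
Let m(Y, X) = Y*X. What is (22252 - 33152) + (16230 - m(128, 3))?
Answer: 4946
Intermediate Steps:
m(Y, X) = X*Y
(22252 - 33152) + (16230 - m(128, 3)) = (22252 - 33152) + (16230 - 3*128) = -10900 + (16230 - 1*384) = -10900 + (16230 - 384) = -10900 + 15846 = 4946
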